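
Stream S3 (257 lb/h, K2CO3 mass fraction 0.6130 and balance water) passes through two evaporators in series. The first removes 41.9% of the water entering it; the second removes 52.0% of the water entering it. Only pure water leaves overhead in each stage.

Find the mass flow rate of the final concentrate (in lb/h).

185.3 lb/h

water in feed = 257×0.387 = 99.459 lb/h.
After stage 1: water left = (1−0.419)×99.459 = 57.786; stream total = 215.33 lb/h.
After stage 2: water left = (1−0.520)×57.786 = 27.737; final concentrate = 185.28 lb/h.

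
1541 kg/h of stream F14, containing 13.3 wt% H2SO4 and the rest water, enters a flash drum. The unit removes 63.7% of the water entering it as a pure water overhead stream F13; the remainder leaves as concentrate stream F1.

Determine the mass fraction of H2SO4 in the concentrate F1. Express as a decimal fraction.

H2SO4 is not removed: 1541×0.133 = 204.95 kg/h of H2SO4 enters F1.
water entering = 1541×0.867 = 1336 kg/h; overhead removed = 0.637×1336 = 851.06 kg/h.
Concentrate = 1541 − 851.06 = 689.94 kg/h.
Mass fraction = 204.95/689.94 = 0.297.

0.297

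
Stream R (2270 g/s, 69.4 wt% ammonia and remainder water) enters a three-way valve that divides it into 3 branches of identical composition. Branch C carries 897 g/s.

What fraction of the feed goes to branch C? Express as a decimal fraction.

0.395

Fraction to C = 897/2270 = 0.3952.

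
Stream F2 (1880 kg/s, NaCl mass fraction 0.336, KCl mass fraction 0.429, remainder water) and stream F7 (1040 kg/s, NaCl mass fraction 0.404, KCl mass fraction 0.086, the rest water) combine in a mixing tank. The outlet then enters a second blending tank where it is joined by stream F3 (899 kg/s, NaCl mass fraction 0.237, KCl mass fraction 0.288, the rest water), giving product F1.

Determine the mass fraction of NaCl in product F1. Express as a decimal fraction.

Overall, product flow = 3819 kg/s.
NaCl in = 1880×0.336 + 1040×0.404 + 899×0.237 = 1264.9 kg/s.
NaCl fraction in F1 = 0.331.

0.331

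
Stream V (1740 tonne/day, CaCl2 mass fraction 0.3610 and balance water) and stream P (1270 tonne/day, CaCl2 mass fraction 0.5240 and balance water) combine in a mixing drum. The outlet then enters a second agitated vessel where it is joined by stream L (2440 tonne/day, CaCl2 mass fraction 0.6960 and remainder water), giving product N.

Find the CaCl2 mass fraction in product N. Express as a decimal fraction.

Overall, product flow = 5450 tonne/day.
CaCl2 in = 1740×0.361 + 1270×0.524 + 2440×0.696 = 2991.9 tonne/day.
CaCl2 fraction in N = 0.5490.

0.5490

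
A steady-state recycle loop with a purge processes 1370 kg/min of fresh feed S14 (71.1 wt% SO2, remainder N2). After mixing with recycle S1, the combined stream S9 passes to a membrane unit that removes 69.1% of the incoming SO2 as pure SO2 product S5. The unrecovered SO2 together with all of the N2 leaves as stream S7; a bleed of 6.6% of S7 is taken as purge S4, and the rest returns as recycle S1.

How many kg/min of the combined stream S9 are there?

7368 kg/min

N2 enters only via S14 and leaves only via the purge: 1370×0.289 = 0.066×(N2 in S7), and the membrane unit passes all N2, so N2 in S9 = N2 in S7 = 5998.9 kg/min.
SO2 in S9: m_A = 1370×0.711 + (1−0.066)·(1−0.691)·m_A, so m_A = 974.07/0.7114 = 1369.2 kg/min.
S9 = 1369.2 + 5998.9 = 7368.2 kg/min.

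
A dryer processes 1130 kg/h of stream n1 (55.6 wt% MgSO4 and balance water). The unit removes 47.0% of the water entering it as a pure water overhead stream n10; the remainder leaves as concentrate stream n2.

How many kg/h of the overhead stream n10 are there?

water entering = 1130×0.444 = 501.72 kg/h; overhead removed = 0.470×501.72 = 235.81 kg/h.

235.8 kg/h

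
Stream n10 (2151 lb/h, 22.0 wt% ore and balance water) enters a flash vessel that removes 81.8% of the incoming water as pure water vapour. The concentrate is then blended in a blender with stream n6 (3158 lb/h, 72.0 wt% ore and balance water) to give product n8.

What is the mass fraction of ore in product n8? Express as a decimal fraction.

0.698

Vapour removed = 0.818×0.780×2151 = 1372.4 lb/h; concentrate = 778.58 lb/h.
ore reaching the mixer = 473.22 (from concentrate) + 3158×0.720 = 2747 lb/h.
Product flow = 778.58 + 3158 = 3936.6 lb/h; ore fraction = 0.698.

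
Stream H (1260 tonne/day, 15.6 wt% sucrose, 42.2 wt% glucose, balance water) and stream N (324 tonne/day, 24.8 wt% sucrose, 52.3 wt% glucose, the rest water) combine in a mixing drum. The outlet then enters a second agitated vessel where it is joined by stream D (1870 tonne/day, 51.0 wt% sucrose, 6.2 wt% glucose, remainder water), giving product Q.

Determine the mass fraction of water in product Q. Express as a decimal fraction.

0.407

Overall, product flow = 3454 tonne/day.
water in = 1260×0.422 + 324×0.229 + 1870×0.428 = 1406.3 tonne/day.
water fraction in Q = 0.407.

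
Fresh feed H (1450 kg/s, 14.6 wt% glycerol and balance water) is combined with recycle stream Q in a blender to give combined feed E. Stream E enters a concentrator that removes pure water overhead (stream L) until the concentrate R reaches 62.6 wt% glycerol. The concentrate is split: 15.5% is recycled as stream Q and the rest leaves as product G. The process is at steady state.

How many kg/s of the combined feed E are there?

Overall glycerol balance (none leaves overhead): glycerol in fresh feed = glycerol in product, i.e. 1450×0.146 = (1−0.155)·R·0.626.
R = 211.7/(0.626×0.845) = 400.21 kg/s.
Recycle Q = 0.155×400.21 = 62.033 kg/s.
Combined feed E = 1450 + 62.033 = 1512 kg/s.

1512 kg/s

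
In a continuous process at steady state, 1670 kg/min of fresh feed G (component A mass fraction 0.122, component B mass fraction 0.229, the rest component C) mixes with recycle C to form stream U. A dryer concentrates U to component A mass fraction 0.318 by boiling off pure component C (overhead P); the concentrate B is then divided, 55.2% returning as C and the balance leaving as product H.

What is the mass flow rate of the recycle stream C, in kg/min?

Overall component A balance (none leaves overhead): component A in fresh feed = component A in product, i.e. 1670×0.122 = (1−0.552)·B·0.318.
B = 203.74/(0.318×0.448) = 1430.1 kg/min.
Recycle C = 0.552×1430.1 = 789.42 kg/min.

789.4 kg/min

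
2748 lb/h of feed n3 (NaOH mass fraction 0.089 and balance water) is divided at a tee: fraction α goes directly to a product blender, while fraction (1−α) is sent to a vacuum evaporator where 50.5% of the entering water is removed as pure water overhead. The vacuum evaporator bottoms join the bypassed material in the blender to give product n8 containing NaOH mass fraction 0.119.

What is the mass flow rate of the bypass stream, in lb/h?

1242 lb/h

All 2748×0.089 = 244.57 lb/h of NaOH reaches n8, so n8 = 244.57/0.119 = 2055.2 lb/h and vapour = 692.77 lb/h.
The evaporator receives (1−α)·2748 of feed at 0.911 water and removes 0.505 of that water:
0.505×0.911×(1−α)×2748 = 692.77
(1−α) = 692.77/1264.2 = 0.5480;  α = 0.4520.
Bypass flow = 0.4520×2748 = 1242.2 lb/h.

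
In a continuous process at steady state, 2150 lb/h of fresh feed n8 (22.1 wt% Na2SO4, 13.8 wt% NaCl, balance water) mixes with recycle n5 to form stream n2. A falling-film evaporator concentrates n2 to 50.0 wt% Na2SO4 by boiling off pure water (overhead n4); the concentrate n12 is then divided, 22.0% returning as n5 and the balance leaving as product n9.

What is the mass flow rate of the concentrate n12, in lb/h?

Overall Na2SO4 balance (none leaves overhead): Na2SO4 in fresh feed = Na2SO4 in product, i.e. 2150×0.221 = (1−0.220)·n12·0.500.
n12 = 475.15/(0.500×0.780) = 1218.3 lb/h.

1218 lb/h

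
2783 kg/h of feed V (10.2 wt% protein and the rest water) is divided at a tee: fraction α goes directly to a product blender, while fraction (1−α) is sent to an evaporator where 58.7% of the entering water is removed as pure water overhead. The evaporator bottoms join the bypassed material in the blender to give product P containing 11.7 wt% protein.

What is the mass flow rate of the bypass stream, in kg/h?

All 2783×0.102 = 283.87 kg/h of protein reaches P, so P = 283.87/0.117 = 2426.2 kg/h and vapour = 356.79 kg/h.
The evaporator receives (1−α)·2783 of feed at 0.898 water and removes 0.587 of that water:
0.587×0.898×(1−α)×2783 = 356.79
(1−α) = 356.79/1467 = 0.2432;  α = 0.7568.
Bypass flow = 0.7568×2783 = 2106.1 kg/h.

2106 kg/h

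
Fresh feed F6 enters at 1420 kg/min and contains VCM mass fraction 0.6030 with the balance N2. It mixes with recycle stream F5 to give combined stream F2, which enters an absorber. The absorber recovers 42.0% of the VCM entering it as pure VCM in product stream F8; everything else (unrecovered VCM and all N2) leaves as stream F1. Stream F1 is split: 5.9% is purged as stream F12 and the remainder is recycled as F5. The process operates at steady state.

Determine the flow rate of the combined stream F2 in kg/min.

11440 kg/min

N2 enters only via F6 and leaves only via the purge: 1420×0.397 = 0.059×(N2 in F1), and the absorber passes all N2, so N2 in F2 = N2 in F1 = 9554.9 kg/min.
VCM in F2: m_A = 1420×0.603 + (1−0.059)·(1−0.420)·m_A, so m_A = 856.26/0.4542 = 1885.1 kg/min.
F2 = 1885.1 + 9554.9 = 11440 kg/min.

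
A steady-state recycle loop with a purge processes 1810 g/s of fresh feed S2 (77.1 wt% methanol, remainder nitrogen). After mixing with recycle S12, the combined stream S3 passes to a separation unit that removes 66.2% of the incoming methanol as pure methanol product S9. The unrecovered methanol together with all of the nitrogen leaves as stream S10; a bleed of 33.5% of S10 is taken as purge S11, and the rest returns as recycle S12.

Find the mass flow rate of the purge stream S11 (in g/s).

618.3 g/s

nitrogen enters only via S2 and leaves only via the purge: 1810×0.229 = 0.335×(nitrogen in S10), and the separation unit passes all nitrogen, so nitrogen in S3 = nitrogen in S10 = 1237.3 g/s.
methanol in S3: m_A = 1810×0.771 + (1−0.335)·(1−0.662)·m_A, so m_A = 1395.5/0.7752 = 1800.1 g/s.
S10 = (1−0.662)×1800.1 + 1237.3 = 1845.7 g/s.
Purge S11 = 0.335×1845.7 = 618.32 g/s.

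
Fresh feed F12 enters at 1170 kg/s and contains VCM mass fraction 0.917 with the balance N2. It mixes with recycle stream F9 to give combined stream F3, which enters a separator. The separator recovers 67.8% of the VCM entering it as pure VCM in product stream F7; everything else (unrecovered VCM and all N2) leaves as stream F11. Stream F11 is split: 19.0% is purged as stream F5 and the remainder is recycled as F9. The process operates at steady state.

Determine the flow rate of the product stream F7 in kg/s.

984.1 kg/s

VCM in F3: m_A = 1170×0.917 + (1−0.190)·(1−0.678)·m_A, so m_A = 1072.9/0.7392 = 1451.5 kg/s.
Product F7 = 0.678×1451.5 = 984.09 kg/s.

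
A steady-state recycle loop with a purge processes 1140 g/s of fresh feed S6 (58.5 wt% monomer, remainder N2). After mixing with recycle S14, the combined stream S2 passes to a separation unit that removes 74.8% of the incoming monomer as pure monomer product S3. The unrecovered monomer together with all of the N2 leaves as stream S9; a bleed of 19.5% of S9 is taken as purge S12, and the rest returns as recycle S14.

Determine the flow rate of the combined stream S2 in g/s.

N2 enters only via S6 and leaves only via the purge: 1140×0.415 = 0.195×(N2 in S9), and the separation unit passes all N2, so N2 in S2 = N2 in S9 = 2426.2 g/s.
monomer in S2: m_A = 1140×0.585 + (1−0.195)·(1−0.748)·m_A, so m_A = 666.9/0.7971 = 836.62 g/s.
S2 = 836.62 + 2426.2 = 3262.8 g/s.

3263 g/s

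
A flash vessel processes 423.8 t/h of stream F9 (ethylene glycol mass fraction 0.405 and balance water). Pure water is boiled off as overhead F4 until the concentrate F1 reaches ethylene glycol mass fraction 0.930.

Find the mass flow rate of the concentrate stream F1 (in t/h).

ethylene glycol is conserved: 423.8×0.405 = 171.64 t/h all reports to the concentrate.
Concentrate = 171.64/(target fraction) = 184.56 t/h.

184.6 t/h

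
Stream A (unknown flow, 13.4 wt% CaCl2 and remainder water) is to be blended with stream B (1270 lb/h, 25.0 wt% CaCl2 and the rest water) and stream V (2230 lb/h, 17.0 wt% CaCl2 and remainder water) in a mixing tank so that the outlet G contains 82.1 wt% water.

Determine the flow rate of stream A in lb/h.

1558 lb/h

Let A be the unknown flow. Total out = 3500 + A.
water balance: 2803.4 + 0.866·A = 0.821·(3500 + A)
(0.866 − 0.821)·A = 0.821×3500 − 2803.4 = 70.1
A = 70.1 / 0.045 = 1557.8 lb/h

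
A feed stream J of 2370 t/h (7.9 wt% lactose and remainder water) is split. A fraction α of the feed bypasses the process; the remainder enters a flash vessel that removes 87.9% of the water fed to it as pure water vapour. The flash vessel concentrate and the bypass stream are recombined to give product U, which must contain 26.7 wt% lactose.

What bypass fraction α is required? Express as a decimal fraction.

0.130

All 2370×0.079 = 187.23 t/h of lactose reaches U, so U = 187.23/0.267 = 701.24 t/h and vapour = 1668.8 t/h.
The evaporator receives (1−α)·2370 of feed at 0.921 water and removes 0.879 of that water:
0.879×0.921×(1−α)×2370 = 1668.8
(1−α) = 1668.8/1918.7 = 0.8698;  α = 0.1302.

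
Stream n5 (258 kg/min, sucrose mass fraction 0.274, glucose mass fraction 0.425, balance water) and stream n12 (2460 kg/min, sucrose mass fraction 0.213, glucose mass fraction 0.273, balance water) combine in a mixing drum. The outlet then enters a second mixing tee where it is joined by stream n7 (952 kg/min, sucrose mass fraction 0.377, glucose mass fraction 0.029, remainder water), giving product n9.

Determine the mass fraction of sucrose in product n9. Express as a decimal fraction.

0.260

Overall, product flow = 3670 kg/min.
sucrose in = 258×0.274 + 2460×0.213 + 952×0.377 = 953.58 kg/min.
sucrose fraction in n9 = 0.260.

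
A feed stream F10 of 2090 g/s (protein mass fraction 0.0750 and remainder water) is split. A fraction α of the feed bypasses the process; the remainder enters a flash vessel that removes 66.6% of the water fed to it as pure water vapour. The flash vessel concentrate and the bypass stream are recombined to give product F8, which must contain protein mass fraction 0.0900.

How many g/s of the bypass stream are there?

1525 g/s

All 2090×0.075 = 156.75 g/s of protein reaches F8, so F8 = 156.75/0.090 = 1741.7 g/s and vapour = 348.33 g/s.
The evaporator receives (1−α)·2090 of feed at 0.925 water and removes 0.666 of that water:
0.666×0.925×(1−α)×2090 = 348.33
(1−α) = 348.33/1287.5 = 0.2705;  α = 0.7295.
Bypass flow = 0.7295×2090 = 1524.6 g/s.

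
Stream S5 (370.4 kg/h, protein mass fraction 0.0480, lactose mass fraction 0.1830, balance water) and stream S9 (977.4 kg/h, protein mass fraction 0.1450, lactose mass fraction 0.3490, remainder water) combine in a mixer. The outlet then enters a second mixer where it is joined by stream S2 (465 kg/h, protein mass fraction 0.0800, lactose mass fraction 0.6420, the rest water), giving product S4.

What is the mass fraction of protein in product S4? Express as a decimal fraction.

0.1085

Overall, product flow = 1812.8 kg/h.
protein in = 370.4×0.048 + 977.4×0.145 + 465×0.080 = 196.7 kg/h.
protein fraction in S4 = 0.1085.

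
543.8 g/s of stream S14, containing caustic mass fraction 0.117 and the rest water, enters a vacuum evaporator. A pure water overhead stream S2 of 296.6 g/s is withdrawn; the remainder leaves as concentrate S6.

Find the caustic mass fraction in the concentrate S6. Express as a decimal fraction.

caustic is not removed: 543.8×0.117 = 63.625 g/s of caustic enters S6.
Concentrate = 543.8 − 296.6 = 247.2 g/s.
Mass fraction = 63.625/247.2 = 0.257.

0.257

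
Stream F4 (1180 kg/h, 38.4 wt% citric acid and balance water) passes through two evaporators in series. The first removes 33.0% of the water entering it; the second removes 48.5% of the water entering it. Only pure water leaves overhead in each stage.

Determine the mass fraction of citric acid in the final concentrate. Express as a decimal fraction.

0.644

water in feed = 1180×0.616 = 726.88 kg/h.
After stage 1: water left = (1−0.330)×726.88 = 487.01; stream total = 940.13 kg/h.
After stage 2: water left = (1−0.485)×487.01 = 250.81; final concentrate = 703.93 kg/h.
citric acid fraction = 453.12/703.93 = 0.644.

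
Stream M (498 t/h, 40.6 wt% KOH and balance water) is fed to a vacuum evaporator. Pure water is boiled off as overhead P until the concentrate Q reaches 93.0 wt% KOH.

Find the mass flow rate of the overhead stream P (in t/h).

KOH is conserved: 498×0.406 = 202.19 t/h all reports to the concentrate.
Concentrate = 202.19/(target fraction) = 217.41 t/h.
Overhead = 498 − 217.41 = 280.59 t/h.

280.6 t/h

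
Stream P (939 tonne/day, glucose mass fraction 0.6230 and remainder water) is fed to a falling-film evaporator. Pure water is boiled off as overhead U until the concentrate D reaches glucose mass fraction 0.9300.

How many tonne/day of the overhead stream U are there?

310 tonne/day

glucose is conserved: 939×0.623 = 585 tonne/day all reports to the concentrate.
Concentrate = 585/(target fraction) = 629.03 tonne/day.
Overhead = 939 − 629.03 = 309.97 tonne/day.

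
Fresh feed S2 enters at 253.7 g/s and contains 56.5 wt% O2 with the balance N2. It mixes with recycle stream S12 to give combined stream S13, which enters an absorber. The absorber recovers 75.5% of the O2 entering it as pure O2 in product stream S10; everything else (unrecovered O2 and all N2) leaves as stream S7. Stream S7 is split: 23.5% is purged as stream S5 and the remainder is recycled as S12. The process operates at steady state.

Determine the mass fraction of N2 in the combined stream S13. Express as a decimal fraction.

N2 enters only via S2 and leaves only via the purge: 253.7×0.435 = 0.235×(N2 in S7), and the absorber passes all N2, so N2 in S13 = N2 in S7 = 469.61 g/s.
O2 in S13: m_A = 253.7×0.565 + (1−0.235)·(1−0.755)·m_A, so m_A = 143.34/0.8126 = 176.4 g/s.
S13 = 176.4 + 469.61 = 646.02 g/s.
N2 fraction in S13 = 469.61/646.02 = 0.7269.

0.7269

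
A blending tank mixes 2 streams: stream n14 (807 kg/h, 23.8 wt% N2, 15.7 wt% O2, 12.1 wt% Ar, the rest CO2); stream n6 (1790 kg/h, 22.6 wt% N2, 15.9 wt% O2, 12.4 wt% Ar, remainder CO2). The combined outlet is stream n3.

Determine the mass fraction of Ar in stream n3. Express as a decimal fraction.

Total flow out = 807 + 1790 = 2597 kg/h.
Ar in = 807×0.121 + 1790×0.124 = 319.61 kg/h.
Ar mass fraction in n3 = 319.61/2597 = 0.123.

0.123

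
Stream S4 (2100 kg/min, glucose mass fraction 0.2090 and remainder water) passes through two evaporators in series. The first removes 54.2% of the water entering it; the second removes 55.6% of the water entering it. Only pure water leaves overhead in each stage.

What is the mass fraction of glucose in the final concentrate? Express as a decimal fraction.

0.5651

water in feed = 2100×0.791 = 1661.1 kg/min.
After stage 1: water left = (1−0.542)×1661.1 = 760.78; stream total = 1199.7 kg/min.
After stage 2: water left = (1−0.556)×760.78 = 337.79; final concentrate = 776.69 kg/min.
glucose fraction = 438.9/776.69 = 0.5651.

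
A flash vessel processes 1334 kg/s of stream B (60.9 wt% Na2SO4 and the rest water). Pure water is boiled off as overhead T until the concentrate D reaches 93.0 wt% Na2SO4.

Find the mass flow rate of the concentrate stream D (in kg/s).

Na2SO4 is conserved: 1334×0.609 = 812.41 kg/s all reports to the concentrate.
Concentrate = 812.41/(target fraction) = 873.55 kg/s.

873.6 kg/s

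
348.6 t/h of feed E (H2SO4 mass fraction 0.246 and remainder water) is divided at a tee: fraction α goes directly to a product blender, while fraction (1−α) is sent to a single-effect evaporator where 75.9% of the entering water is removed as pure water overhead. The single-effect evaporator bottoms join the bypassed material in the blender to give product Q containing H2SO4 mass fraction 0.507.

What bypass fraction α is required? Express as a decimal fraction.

All 348.6×0.246 = 85.756 t/h of H2SO4 reaches Q, so Q = 85.756/0.507 = 169.14 t/h and vapour = 179.46 t/h.
The evaporator receives (1−α)·348.6 of feed at 0.754 water and removes 0.759 of that water:
0.759×0.754×(1−α)×348.6 = 179.46
(1−α) = 179.46/199.5 = 0.8995;  α = 0.1005.

0.100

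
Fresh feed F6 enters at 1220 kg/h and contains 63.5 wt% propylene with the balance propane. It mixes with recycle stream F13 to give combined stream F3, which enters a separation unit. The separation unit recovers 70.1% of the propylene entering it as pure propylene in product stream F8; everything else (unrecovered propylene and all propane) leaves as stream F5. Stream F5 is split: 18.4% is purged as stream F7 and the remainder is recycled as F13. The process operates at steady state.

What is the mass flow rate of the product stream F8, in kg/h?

718.3 kg/h

propylene in F3: m_A = 1220×0.635 + (1−0.184)·(1−0.701)·m_A, so m_A = 774.7/0.7560 = 1024.7 kg/h.
Product F8 = 0.701×1024.7 = 718.32 kg/h.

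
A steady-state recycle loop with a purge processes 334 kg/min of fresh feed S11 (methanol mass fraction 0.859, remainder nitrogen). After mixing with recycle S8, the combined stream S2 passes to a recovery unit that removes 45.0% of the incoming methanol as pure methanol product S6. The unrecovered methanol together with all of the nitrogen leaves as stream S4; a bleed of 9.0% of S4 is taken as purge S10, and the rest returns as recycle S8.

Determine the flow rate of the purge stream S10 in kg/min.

75.53 kg/min

nitrogen enters only via S11 and leaves only via the purge: 334×0.141 = 0.090×(nitrogen in S4), and the recovery unit passes all nitrogen, so nitrogen in S2 = nitrogen in S4 = 523.27 kg/min.
methanol in S2: m_A = 334×0.859 + (1−0.090)·(1−0.450)·m_A, so m_A = 286.91/0.4995 = 574.39 kg/min.
S4 = (1−0.450)×574.39 + 523.27 = 839.18 kg/min.
Purge S10 = 0.090×839.18 = 75.526 kg/min.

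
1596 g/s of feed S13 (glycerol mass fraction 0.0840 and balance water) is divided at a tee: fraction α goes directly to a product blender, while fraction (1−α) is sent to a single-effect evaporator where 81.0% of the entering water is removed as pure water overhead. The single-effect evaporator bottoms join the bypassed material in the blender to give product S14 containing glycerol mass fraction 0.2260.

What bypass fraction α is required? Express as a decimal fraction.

0.153

All 1596×0.084 = 134.06 g/s of glycerol reaches S14, so S14 = 134.06/0.226 = 593.2 g/s and vapour = 1002.8 g/s.
The evaporator receives (1−α)·1596 of feed at 0.916 water and removes 0.810 of that water:
0.810×0.916×(1−α)×1596 = 1002.8
(1−α) = 1002.8/1184.2 = 0.8468;  α = 0.1532.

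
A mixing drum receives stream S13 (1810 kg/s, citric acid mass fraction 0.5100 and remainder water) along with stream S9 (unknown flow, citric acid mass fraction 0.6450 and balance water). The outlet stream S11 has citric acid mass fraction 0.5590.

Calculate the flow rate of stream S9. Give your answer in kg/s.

1031 kg/s

Let S9 be the unknown flow. Total out = 1810 + S9.
citric acid balance: 923.1 + 0.645·S9 = 0.559·(1810 + S9)
(0.645 − 0.559)·S9 = 0.559×1810 − 923.1 = 88.69
S9 = 88.69 / 0.086 = 1031.3 kg/s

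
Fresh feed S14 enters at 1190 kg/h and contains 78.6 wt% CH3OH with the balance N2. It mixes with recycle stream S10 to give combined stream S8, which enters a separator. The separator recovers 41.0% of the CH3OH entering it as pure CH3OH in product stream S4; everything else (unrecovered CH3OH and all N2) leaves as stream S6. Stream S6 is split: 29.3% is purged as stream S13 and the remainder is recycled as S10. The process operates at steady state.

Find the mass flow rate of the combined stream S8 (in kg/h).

2474 kg/h

N2 enters only via S14 and leaves only via the purge: 1190×0.214 = 0.293×(N2 in S6), and the separator passes all N2, so N2 in S8 = N2 in S6 = 869.15 kg/h.
CH3OH in S8: m_A = 1190×0.786 + (1−0.293)·(1−0.410)·m_A, so m_A = 935.34/0.5829 = 1604.7 kg/h.
S8 = 1604.7 + 869.15 = 2473.9 kg/h.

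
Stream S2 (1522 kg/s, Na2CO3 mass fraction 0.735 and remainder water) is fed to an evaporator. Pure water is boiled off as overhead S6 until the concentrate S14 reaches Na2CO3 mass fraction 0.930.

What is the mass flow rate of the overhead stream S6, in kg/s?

319.1 kg/s

Na2CO3 is conserved: 1522×0.735 = 1118.7 kg/s all reports to the concentrate.
Concentrate = 1118.7/(target fraction) = 1202.9 kg/s.
Overhead = 1522 − 1202.9 = 319.13 kg/s.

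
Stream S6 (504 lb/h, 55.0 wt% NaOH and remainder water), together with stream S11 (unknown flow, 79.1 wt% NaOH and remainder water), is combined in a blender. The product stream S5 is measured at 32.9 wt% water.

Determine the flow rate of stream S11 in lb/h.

Let S11 be the unknown flow. Total out = 504 + S11.
water balance: 226.8 + 0.209·S11 = 0.329·(504 + S11)
(0.209 − 0.329)·S11 = 0.329×504 − 226.8 = -60.984
S11 = -60.984 / -0.120 = 508.2 lb/h

508.2 lb/h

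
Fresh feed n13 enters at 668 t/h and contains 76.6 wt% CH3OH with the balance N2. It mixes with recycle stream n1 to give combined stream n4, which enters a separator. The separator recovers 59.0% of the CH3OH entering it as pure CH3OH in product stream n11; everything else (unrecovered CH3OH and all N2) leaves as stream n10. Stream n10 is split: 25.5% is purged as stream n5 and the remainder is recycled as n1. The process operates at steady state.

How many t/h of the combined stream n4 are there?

1350 t/h

N2 enters only via n13 and leaves only via the purge: 668×0.234 = 0.255×(N2 in n10), and the separator passes all N2, so N2 in n4 = N2 in n10 = 612.99 t/h.
CH3OH in n4: m_A = 668×0.766 + (1−0.255)·(1−0.590)·m_A, so m_A = 511.69/0.6946 = 736.72 t/h.
n4 = 736.72 + 612.99 = 1349.7 t/h.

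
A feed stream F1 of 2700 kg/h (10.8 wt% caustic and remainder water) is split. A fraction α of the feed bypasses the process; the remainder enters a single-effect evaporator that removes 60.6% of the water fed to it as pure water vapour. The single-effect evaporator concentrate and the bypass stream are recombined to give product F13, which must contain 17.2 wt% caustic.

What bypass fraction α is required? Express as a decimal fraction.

0.312

All 2700×0.108 = 291.6 kg/h of caustic reaches F13, so F13 = 291.6/0.172 = 1695.3 kg/h and vapour = 1004.7 kg/h.
The evaporator receives (1−α)·2700 of feed at 0.892 water and removes 0.606 of that water:
0.606×0.892×(1−α)×2700 = 1004.7
(1−α) = 1004.7/1459.5 = 0.6884;  α = 0.3116.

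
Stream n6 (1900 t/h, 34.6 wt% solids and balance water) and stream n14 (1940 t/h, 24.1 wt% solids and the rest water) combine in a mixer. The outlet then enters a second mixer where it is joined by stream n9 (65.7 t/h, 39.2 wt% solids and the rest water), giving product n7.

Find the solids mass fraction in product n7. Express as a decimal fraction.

0.295

Overall, product flow = 3905.7 t/h.
solids in = 1900×0.346 + 1940×0.241 + 65.7×0.392 = 1150.7 t/h.
solids fraction in n7 = 0.295.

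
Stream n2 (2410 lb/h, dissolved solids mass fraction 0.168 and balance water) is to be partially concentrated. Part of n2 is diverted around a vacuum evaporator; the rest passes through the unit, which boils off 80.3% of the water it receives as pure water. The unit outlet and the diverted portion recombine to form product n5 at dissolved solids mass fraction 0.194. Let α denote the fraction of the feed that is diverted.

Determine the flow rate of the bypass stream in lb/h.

1927 lb/h

All 2410×0.168 = 404.88 lb/h of dissolved solids reaches n5, so n5 = 404.88/0.194 = 2087 lb/h and vapour = 322.99 lb/h.
The evaporator receives (1−α)·2410 of feed at 0.832 water and removes 0.803 of that water:
0.803×0.832×(1−α)×2410 = 322.99
(1−α) = 322.99/1610.1 = 0.2006;  α = 0.7994.
Bypass flow = 0.7994×2410 = 1926.6 lb/h.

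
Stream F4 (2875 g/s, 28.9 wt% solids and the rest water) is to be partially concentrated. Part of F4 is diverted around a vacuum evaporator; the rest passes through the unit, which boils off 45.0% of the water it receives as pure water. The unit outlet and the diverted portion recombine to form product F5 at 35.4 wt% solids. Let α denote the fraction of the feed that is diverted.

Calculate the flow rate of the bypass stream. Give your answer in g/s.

1225 g/s

All 2875×0.289 = 830.87 g/s of solids reaches F5, so F5 = 830.87/0.354 = 2347.1 g/s and vapour = 527.9 g/s.
The evaporator receives (1−α)·2875 of feed at 0.711 water and removes 0.450 of that water:
0.450×0.711×(1−α)×2875 = 527.9
(1−α) = 527.9/919.86 = 0.5739;  α = 0.4261.
Bypass flow = 0.4261×2875 = 1225.1 g/s.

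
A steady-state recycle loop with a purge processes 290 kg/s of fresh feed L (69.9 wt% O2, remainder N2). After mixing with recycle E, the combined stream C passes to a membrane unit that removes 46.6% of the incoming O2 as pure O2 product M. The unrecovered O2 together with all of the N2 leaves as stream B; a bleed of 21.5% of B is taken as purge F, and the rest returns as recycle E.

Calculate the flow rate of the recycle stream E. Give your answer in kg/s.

465 kg/s

N2 enters only via L and leaves only via the purge: 290×0.301 = 0.215×(N2 in B), and the membrane unit passes all N2, so N2 in C = N2 in B = 406 kg/s.
O2 in C: m_A = 290×0.699 + (1−0.215)·(1−0.466)·m_A, so m_A = 202.71/0.5808 = 349.01 kg/s.
B = (1−0.466)×349.01 + 406 = 592.37 kg/s.
Recycle E = (1−0.215)×592.37 = 465.01 kg/s.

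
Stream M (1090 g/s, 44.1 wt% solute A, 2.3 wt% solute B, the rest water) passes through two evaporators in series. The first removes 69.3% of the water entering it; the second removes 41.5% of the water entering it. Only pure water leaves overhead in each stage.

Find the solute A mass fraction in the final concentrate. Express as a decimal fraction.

water in feed = 1090×0.536 = 584.24 g/s.
After stage 1: water left = (1−0.693)×584.24 = 179.36; stream total = 685.12 g/s.
After stage 2: water left = (1−0.415)×179.36 = 104.93; final concentrate = 610.69 g/s.
solute A fraction = 480.69/610.69 = 0.7871.

0.7871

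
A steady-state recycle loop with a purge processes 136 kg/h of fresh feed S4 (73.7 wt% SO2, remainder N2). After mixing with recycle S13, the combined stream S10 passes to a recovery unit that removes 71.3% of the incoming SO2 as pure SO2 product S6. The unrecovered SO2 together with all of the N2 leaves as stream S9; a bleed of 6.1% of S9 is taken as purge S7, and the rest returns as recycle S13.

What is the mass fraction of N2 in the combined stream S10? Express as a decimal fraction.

0.810

N2 enters only via S4 and leaves only via the purge: 136×0.263 = 0.061×(N2 in S9), and the recovery unit passes all N2, so N2 in S10 = N2 in S9 = 586.36 kg/h.
SO2 in S10: m_A = 136×0.737 + (1−0.061)·(1−0.713)·m_A, so m_A = 100.23/0.7305 = 137.21 kg/h.
S10 = 137.21 + 586.36 = 723.57 kg/h.
N2 fraction in S10 = 586.36/723.57 = 0.810.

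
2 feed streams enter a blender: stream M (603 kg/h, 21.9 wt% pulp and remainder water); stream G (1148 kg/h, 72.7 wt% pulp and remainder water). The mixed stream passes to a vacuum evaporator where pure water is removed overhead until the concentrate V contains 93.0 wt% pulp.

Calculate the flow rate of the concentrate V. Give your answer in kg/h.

1039 kg/h

pulp entering = 603×0.219 + 1148×0.727 = 966.65 kg/h.
All pulp reports to V, so V = 966.65/0.930 = 1039.4 kg/h.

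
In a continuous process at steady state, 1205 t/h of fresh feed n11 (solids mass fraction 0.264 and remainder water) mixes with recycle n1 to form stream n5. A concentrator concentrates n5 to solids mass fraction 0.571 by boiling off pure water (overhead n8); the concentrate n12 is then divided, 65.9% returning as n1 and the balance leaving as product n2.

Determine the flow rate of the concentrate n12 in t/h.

Overall solids balance (none leaves overhead): solids in fresh feed = solids in product, i.e. 1205×0.264 = (1−0.659)·n12·0.571.
n12 = 318.12/(0.571×0.341) = 1633.8 t/h.

1634 t/h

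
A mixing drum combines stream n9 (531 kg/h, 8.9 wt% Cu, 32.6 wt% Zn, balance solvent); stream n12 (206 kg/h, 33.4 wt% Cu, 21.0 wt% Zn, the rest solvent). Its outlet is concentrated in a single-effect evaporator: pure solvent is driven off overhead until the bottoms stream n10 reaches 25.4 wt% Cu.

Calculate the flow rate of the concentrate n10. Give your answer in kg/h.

Cu entering = 531×0.089 + 206×0.334 = 116.06 kg/h.
All Cu reports to n10, so n10 = 116.06/0.254 = 456.94 kg/h.

456.9 kg/h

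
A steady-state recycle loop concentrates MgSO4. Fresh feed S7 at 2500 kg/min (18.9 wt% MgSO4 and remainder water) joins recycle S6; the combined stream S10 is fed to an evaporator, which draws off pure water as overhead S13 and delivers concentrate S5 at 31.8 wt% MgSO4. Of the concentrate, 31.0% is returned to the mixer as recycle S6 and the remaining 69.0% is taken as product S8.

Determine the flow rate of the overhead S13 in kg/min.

1014 kg/min

Overall MgSO4 balance (none leaves overhead): MgSO4 in fresh feed = MgSO4 in product, i.e. 2500×0.189 = (1−0.310)·S5·0.318.
S5 = 472.5/(0.318×0.690) = 2153.4 kg/min.
Recycle S6 = 0.310×2153.4 = 667.56 kg/min.
Combined feed S10 = 2500 + 667.56 = 3167.6 kg/min.
Overhead S13 = S10 − S5 = 3167.6 − 2153.4 = 1014.2 kg/min.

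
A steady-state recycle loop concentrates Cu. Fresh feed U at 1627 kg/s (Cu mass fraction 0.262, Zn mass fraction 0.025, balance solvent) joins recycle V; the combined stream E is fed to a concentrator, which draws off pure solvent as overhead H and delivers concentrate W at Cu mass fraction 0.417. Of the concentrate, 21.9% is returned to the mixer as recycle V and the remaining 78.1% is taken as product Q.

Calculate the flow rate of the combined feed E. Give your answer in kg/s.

1914 kg/s

Overall Cu balance (none leaves overhead): Cu in fresh feed = Cu in product, i.e. 1627×0.262 = (1−0.219)·W·0.417.
W = 426.27/(0.417×0.781) = 1308.9 kg/s.
Recycle V = 0.219×1308.9 = 286.65 kg/s.
Combined feed E = 1627 + 286.65 = 1913.6 kg/s.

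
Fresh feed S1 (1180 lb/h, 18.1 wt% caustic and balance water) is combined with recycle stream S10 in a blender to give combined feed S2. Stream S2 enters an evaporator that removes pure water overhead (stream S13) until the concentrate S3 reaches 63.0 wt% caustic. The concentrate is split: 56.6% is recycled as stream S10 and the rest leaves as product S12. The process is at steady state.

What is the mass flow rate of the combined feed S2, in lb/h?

1622 lb/h

Overall caustic balance (none leaves overhead): caustic in fresh feed = caustic in product, i.e. 1180×0.181 = (1−0.566)·S3·0.630.
S3 = 213.58/(0.630×0.434) = 781.14 lb/h.
Recycle S10 = 0.566×781.14 = 442.13 lb/h.
Combined feed S2 = 1180 + 442.13 = 1622.1 lb/h.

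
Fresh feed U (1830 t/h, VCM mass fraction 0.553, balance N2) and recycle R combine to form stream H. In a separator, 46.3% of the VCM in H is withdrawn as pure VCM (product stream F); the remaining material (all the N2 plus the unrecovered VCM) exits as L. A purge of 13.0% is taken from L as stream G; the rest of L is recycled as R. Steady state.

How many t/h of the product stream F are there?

VCM in H: m_A = 1830×0.553 + (1−0.130)·(1−0.463)·m_A, so m_A = 1012/0.5328 = 1899.3 t/h.
Product F = 0.463×1899.3 = 879.4 t/h.

879.4 t/h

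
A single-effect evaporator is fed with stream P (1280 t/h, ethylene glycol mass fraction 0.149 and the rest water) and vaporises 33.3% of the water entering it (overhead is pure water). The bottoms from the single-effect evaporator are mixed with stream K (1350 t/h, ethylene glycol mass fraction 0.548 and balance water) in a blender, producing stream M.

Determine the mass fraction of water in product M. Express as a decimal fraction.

Vapour removed = 0.333×0.851×1280 = 362.73 t/h; concentrate = 917.27 t/h.
water reaching the mixer = 726.55 (from concentrate) + 1350×0.452 = 1336.7 t/h.
Product flow = 917.27 + 1350 = 2267.3 t/h; water fraction = 0.590.

0.590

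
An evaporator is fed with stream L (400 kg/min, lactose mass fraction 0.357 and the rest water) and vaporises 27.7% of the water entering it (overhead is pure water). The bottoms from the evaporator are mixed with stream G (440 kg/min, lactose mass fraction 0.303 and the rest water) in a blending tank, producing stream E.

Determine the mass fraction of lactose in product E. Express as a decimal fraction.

0.359

Vapour removed = 0.277×0.643×400 = 71.244 kg/min; concentrate = 328.76 kg/min.
lactose reaching the mixer = 142.8 (from concentrate) + 440×0.303 = 276.12 kg/min.
Product flow = 328.76 + 440 = 768.76 kg/min; lactose fraction = 0.359.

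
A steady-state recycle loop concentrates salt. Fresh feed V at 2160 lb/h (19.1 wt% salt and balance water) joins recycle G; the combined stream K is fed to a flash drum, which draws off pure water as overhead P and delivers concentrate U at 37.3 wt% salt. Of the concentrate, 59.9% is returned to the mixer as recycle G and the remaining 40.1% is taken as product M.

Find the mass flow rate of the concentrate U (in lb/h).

Overall salt balance (none leaves overhead): salt in fresh feed = salt in product, i.e. 2160×0.191 = (1−0.599)·U·0.373.
U = 412.56/(0.373×0.401) = 2758.3 lb/h.

2758 lb/h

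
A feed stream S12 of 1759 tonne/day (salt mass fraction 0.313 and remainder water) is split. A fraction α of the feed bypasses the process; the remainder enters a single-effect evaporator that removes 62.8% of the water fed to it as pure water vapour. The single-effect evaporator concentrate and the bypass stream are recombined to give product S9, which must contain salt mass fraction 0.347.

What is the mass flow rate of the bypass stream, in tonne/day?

All 1759×0.313 = 550.57 tonne/day of salt reaches S9, so S9 = 550.57/0.347 = 1586.6 tonne/day and vapour = 172.35 tonne/day.
The evaporator receives (1−α)·1759 of feed at 0.687 water and removes 0.628 of that water:
0.628×0.687×(1−α)×1759 = 172.35
(1−α) = 172.35/758.9 = 0.2271;  α = 0.7729.
Bypass flow = 0.7729×1759 = 1359.5 tonne/day.

1360 tonne/day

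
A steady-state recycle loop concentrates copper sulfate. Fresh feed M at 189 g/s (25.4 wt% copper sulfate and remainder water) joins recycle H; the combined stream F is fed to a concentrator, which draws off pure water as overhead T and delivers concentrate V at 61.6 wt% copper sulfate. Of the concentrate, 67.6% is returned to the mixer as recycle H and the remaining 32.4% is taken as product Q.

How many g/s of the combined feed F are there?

Overall copper sulfate balance (none leaves overhead): copper sulfate in fresh feed = copper sulfate in product, i.e. 189×0.254 = (1−0.676)·V·0.616.
V = 48.006/(0.616×0.324) = 240.53 g/s.
Recycle H = 0.676×240.53 = 162.6 g/s.
Combined feed F = 189 + 162.6 = 351.6 g/s.

351.6 g/s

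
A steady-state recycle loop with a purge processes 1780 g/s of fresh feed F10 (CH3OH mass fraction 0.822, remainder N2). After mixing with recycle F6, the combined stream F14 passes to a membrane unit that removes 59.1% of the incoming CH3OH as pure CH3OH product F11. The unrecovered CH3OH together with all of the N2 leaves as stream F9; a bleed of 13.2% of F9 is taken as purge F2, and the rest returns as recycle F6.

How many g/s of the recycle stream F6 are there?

2889 g/s

N2 enters only via F10 and leaves only via the purge: 1780×0.178 = 0.132×(N2 in F9), and the membrane unit passes all N2, so N2 in F14 = N2 in F9 = 2400.3 g/s.
CH3OH in F14: m_A = 1780×0.822 + (1−0.132)·(1−0.591)·m_A, so m_A = 1463.2/0.6450 = 2268.5 g/s.
F9 = (1−0.591)×2268.5 + 2400.3 = 3328.1 g/s.
Recycle F6 = (1−0.132)×3328.1 = 2888.8 g/s.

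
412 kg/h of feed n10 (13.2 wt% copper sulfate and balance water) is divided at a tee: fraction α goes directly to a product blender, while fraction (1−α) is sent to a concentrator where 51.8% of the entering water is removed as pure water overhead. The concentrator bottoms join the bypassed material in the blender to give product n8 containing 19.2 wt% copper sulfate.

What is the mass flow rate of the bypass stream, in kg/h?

All 412×0.132 = 54.384 kg/h of copper sulfate reaches n8, so n8 = 54.384/0.192 = 283.25 kg/h and vapour = 128.75 kg/h.
The evaporator receives (1−α)·412 of feed at 0.868 water and removes 0.518 of that water:
0.518×0.868×(1−α)×412 = 128.75
(1−α) = 128.75/185.25 = 0.6950;  α = 0.3050.
Bypass flow = 0.3050×412 = 125.65 kg/h.

125.6 kg/h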